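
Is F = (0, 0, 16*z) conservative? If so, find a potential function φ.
Yes, F is conservative. φ = 8*z**2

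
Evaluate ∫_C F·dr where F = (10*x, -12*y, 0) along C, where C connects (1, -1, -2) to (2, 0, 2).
21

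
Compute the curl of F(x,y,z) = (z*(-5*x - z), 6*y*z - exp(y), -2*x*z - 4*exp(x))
(-6*y, -5*x + 4*exp(x), 0)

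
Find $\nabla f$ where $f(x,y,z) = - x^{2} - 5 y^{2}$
(-2*x, -10*y, 0)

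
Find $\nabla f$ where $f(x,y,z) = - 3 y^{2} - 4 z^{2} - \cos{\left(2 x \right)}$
(2*sin(2*x), -6*y, -8*z)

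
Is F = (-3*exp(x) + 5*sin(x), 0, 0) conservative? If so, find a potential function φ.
Yes, F is conservative. φ = -3*exp(x) - 5*cos(x)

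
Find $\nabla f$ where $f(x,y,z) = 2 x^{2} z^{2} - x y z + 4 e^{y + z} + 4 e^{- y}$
(z*(4*x*z - y), -x*z + 4*exp(y + z) - 4*exp(-y), 4*x**2*z - x*y + 4*exp(y + z))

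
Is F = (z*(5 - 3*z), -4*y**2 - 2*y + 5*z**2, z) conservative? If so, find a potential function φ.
No, ∇×F = (-10*z, 5 - 6*z, 0) ≠ 0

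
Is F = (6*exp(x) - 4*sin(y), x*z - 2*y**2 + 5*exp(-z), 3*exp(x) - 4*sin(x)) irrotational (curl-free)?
No, ∇×F = (-x + 5*exp(-z), -3*exp(x) + 4*cos(x), z + 4*cos(y))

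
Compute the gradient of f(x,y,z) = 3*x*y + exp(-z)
(3*y, 3*x, -exp(-z))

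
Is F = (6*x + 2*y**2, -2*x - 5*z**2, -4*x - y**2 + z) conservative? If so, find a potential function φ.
No, ∇×F = (-2*y + 10*z, 4, -4*y - 2) ≠ 0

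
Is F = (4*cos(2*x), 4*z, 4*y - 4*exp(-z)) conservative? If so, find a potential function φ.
Yes, F is conservative. φ = 4*y*z + 2*sin(2*x) + 4*exp(-z)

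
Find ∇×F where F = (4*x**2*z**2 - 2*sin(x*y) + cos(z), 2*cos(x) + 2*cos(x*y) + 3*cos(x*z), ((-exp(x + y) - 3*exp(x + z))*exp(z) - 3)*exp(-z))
(3*x*sin(x*z) - exp(x + y), 8*x**2*z + exp(x + y) + 3*exp(x + z) - sin(z), 2*x*cos(x*y) - 2*y*sin(x*y) - 3*z*sin(x*z) - 2*sin(x))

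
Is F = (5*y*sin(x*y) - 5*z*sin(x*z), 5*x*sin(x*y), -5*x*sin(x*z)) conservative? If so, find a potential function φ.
Yes, F is conservative. φ = -5*cos(x*y) + 5*cos(x*z)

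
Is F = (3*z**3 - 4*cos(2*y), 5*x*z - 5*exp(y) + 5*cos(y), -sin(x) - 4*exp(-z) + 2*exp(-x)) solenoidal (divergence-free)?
No, ∇·F = -5*exp(y) - 5*sin(y) + 4*exp(-z)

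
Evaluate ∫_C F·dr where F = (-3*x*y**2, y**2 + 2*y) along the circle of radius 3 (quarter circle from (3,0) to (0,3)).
315/4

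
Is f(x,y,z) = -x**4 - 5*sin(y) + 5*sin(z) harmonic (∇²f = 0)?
No, ∇²f = -12*x**2 + 5*sin(y) - 5*sin(z)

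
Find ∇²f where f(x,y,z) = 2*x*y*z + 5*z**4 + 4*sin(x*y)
-4*x**2*sin(x*y) - 4*y**2*sin(x*y) + 60*z**2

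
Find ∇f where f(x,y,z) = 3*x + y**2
(3, 2*y, 0)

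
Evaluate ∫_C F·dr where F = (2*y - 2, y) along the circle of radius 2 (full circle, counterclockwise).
-8*pi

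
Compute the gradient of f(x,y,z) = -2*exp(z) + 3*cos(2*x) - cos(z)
(-6*sin(2*x), 0, -2*exp(z) + sin(z))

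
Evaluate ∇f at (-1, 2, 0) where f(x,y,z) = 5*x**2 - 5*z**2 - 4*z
(-10, 0, -4)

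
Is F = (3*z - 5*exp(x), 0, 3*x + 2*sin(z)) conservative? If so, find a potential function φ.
Yes, F is conservative. φ = 3*x*z - 5*exp(x) - 2*cos(z)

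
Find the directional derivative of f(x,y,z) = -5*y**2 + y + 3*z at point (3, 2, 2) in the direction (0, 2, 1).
-7*sqrt(5)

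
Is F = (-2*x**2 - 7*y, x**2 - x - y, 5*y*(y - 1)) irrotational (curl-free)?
No, ∇×F = (10*y - 5, 0, 2*x + 6)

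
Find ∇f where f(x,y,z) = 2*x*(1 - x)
(2 - 4*x, 0, 0)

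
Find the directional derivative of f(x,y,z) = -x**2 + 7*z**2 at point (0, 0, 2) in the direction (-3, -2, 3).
42*sqrt(22)/11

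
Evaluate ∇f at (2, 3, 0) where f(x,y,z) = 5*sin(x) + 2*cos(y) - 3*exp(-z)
(5*cos(2), -2*sin(3), 3)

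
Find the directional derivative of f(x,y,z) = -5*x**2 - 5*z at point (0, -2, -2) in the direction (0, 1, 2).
-2*sqrt(5)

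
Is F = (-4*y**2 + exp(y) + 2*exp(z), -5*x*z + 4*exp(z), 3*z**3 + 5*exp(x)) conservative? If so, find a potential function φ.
No, ∇×F = (5*x - 4*exp(z), -5*exp(x) + 2*exp(z), 8*y - 5*z - exp(y)) ≠ 0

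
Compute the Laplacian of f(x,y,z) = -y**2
-2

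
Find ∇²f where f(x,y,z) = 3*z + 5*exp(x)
5*exp(x)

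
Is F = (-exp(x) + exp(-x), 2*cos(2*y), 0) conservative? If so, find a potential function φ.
Yes, F is conservative. φ = -exp(x) + sin(2*y) - exp(-x)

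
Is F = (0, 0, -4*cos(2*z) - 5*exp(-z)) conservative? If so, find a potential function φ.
Yes, F is conservative. φ = -2*sin(2*z) + 5*exp(-z)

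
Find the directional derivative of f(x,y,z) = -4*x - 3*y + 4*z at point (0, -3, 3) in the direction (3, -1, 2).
-sqrt(14)/14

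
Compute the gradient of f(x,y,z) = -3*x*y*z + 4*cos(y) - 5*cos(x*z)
(z*(-3*y + 5*sin(x*z)), -3*x*z - 4*sin(y), x*(-3*y + 5*sin(x*z)))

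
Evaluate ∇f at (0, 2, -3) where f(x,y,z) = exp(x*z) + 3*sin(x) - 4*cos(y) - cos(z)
(0, 4*sin(2), -sin(3))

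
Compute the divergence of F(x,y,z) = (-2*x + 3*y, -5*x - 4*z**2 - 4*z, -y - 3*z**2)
-6*z - 2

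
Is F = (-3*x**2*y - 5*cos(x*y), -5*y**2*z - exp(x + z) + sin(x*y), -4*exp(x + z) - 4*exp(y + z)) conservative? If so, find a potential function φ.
No, ∇×F = (5*y**2 + exp(x + z) - 4*exp(y + z), 4*exp(x + z), 3*x**2 - 5*x*sin(x*y) + y*cos(x*y) - exp(x + z)) ≠ 0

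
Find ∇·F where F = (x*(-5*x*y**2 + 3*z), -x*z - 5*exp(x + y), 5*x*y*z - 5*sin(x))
-10*x*y**2 + 5*x*y + 3*z - 5*exp(x + y)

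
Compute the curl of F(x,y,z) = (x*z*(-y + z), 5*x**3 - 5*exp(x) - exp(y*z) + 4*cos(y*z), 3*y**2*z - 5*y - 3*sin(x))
(6*y*z + y*exp(y*z) + 4*y*sin(y*z) - 5, -x*y + 2*x*z + 3*cos(x), 15*x**2 + x*z - 5*exp(x))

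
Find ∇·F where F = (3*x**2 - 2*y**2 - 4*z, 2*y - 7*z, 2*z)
6*x + 4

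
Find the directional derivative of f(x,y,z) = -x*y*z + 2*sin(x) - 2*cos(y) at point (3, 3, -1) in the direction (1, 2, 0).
sqrt(5)*(2*cos(3) + 4*sin(3) + 9)/5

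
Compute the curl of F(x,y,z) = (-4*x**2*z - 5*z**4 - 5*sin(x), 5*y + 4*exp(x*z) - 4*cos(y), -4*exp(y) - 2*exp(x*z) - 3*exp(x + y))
(-4*x*exp(x*z) - 4*exp(y) - 3*exp(x + y), -4*x**2 - 20*z**3 + 2*z*exp(x*z) + 3*exp(x + y), 4*z*exp(x*z))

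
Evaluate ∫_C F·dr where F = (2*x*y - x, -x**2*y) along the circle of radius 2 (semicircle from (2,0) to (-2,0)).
0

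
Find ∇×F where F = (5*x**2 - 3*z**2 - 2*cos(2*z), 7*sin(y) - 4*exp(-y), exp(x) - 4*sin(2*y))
(-8*cos(2*y), -6*z - exp(x) + 4*sin(2*z), 0)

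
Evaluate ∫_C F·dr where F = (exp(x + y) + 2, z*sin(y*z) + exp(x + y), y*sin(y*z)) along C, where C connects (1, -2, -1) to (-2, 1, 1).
-6 - cos(1) + cos(2)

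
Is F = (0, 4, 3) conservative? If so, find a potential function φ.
Yes, F is conservative. φ = 4*y + 3*z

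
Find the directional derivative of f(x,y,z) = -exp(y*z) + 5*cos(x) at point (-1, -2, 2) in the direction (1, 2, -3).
5*sqrt(14)*(-2 + exp(4)*sin(1))*exp(-4)/14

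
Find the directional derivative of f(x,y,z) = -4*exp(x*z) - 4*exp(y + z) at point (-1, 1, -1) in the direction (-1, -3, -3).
8*sqrt(19)*(3 - 2*E)/19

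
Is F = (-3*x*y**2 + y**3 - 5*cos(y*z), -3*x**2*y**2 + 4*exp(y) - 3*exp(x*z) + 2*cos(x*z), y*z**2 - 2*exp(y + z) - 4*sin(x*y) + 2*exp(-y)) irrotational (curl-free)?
No, ∇×F = (3*x*exp(x*z) + 2*x*sin(x*z) - 4*x*cos(x*y) + z**2 - 2*exp(y + z) - 2*exp(-y), y*(5*sin(y*z) + 4*cos(x*y)), -6*x*y**2 + 6*x*y - 3*y**2 - 3*z*exp(x*z) - 2*z*sin(x*z) - 5*z*sin(y*z))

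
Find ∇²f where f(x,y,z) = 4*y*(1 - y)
-8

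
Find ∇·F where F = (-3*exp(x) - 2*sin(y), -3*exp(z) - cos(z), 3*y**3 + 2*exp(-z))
-3*exp(x) - 2*exp(-z)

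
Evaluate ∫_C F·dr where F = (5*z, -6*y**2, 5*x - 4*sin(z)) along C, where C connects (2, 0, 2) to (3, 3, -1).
-89 - 4*cos(2) + 4*cos(1)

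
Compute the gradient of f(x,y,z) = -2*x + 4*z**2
(-2, 0, 8*z)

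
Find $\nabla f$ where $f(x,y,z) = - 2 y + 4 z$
(0, -2, 4)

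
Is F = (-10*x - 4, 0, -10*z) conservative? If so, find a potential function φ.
Yes, F is conservative. φ = -5*x**2 - 4*x - 5*z**2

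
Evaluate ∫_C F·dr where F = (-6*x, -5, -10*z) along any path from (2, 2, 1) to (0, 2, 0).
17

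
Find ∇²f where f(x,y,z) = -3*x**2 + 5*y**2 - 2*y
4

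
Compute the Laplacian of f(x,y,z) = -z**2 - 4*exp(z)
-4*exp(z) - 2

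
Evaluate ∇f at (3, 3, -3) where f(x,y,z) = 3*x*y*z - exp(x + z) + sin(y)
(-28, -27 + cos(3), 26)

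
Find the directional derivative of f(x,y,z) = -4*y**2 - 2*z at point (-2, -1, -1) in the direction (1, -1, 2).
-2*sqrt(6)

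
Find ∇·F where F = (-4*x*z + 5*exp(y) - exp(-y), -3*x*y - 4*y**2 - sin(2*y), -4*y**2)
-3*x - 8*y - 4*z - 2*cos(2*y)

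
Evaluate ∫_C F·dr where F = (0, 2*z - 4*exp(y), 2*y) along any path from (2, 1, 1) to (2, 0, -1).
-6 + 4*E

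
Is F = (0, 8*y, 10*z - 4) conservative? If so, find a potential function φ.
Yes, F is conservative. φ = 4*y**2 + 5*z**2 - 4*z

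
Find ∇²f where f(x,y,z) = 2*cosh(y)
2*cosh(y)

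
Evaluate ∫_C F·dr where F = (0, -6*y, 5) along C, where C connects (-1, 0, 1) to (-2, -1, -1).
-13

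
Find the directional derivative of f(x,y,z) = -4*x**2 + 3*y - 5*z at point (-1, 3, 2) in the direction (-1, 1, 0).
-5*sqrt(2)/2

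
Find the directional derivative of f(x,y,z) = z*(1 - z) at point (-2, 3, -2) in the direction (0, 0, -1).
-5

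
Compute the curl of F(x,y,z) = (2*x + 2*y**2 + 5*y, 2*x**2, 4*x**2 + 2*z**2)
(0, -8*x, 4*x - 4*y - 5)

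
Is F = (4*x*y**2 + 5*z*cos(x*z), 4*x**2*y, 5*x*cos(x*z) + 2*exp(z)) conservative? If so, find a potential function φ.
Yes, F is conservative. φ = 2*x**2*y**2 + 2*exp(z) + 5*sin(x*z)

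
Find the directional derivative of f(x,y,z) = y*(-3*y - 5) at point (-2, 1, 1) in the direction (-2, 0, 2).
0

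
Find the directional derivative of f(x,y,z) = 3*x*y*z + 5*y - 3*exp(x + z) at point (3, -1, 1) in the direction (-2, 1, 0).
sqrt(5)*(4 + 6*exp(4)/5)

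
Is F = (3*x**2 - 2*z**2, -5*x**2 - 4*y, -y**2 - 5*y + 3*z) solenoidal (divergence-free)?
No, ∇·F = 6*x - 1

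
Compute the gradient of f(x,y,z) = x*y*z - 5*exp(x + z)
(y*z - 5*exp(x + z), x*z, x*y - 5*exp(x + z))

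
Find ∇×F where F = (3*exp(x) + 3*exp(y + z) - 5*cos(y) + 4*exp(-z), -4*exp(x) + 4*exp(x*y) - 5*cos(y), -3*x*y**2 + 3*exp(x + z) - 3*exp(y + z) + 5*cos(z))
(-6*x*y - 3*exp(y + z), (3*(y**2 - exp(x + z) + exp(y + z))*exp(z) - 4)*exp(-z), 4*y*exp(x*y) - 4*exp(x) - 3*exp(y + z) - 5*sin(y))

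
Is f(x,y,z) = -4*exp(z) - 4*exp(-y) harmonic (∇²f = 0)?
No, ∇²f = -4*exp(z) - 4*exp(-y)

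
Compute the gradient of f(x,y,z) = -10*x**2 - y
(-20*x, -1, 0)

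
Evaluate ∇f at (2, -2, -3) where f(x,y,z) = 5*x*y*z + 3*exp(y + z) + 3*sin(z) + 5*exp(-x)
(30 - 5*exp(-2), -30 + 3*exp(-5), -20 + 3*cos(3) + 3*exp(-5))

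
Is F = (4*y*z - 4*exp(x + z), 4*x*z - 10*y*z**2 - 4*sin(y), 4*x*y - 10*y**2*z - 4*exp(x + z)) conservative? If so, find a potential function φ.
Yes, F is conservative. φ = 4*x*y*z - 5*y**2*z**2 - 4*exp(x + z) + 4*cos(y)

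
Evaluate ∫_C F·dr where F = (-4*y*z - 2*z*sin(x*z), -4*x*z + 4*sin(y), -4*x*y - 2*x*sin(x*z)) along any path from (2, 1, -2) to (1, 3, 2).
-40 + 2*cos(2) - 2*cos(4) + 4*cos(1) - 4*cos(3)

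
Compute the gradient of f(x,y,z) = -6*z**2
(0, 0, -12*z)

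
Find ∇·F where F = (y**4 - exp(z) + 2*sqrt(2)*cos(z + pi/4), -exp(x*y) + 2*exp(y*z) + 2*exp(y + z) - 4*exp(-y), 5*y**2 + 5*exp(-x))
-x*exp(x*y) + 2*z*exp(y*z) + 2*exp(y + z) + 4*exp(-y)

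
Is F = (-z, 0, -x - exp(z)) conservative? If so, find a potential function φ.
Yes, F is conservative. φ = -x*z - exp(z)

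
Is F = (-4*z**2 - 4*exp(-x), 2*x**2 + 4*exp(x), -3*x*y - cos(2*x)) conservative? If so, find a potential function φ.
No, ∇×F = (-3*x, 3*y - 8*z - 2*sin(2*x), 4*x + 4*exp(x)) ≠ 0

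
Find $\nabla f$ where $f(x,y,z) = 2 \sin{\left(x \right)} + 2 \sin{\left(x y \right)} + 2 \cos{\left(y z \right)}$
(2*y*cos(x*y) + 2*cos(x), 2*x*cos(x*y) - 2*z*sin(y*z), -2*y*sin(y*z))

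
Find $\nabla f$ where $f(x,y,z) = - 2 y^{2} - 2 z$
(0, -4*y, -2)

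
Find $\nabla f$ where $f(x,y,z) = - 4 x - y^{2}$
(-4, -2*y, 0)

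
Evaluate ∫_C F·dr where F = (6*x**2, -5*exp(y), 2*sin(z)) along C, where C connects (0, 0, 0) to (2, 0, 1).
18 - 2*cos(1)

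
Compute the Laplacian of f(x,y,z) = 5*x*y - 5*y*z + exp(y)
exp(y)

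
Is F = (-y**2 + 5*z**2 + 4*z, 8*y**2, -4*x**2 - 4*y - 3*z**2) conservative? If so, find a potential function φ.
No, ∇×F = (-4, 8*x + 10*z + 4, 2*y) ≠ 0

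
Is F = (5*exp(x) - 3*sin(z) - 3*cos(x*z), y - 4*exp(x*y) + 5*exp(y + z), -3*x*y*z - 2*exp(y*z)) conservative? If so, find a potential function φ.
No, ∇×F = (-3*x*z - 2*z*exp(y*z) - 5*exp(y + z), 3*x*sin(x*z) + 3*y*z - 3*cos(z), -4*y*exp(x*y)) ≠ 0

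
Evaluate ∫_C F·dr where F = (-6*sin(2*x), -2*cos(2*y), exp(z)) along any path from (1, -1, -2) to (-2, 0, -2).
3*cos(4) - sin(2) - 3*cos(2)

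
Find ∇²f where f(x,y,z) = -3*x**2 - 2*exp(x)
-2*exp(x) - 6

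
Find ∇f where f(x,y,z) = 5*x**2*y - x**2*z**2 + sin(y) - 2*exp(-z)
(2*x*(5*y - z**2), 5*x**2 + cos(y), -2*x**2*z + 2*exp(-z))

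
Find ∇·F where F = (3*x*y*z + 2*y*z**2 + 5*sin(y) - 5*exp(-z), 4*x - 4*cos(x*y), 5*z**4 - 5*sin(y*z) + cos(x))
4*x*sin(x*y) + 3*y*z - 5*y*cos(y*z) + 20*z**3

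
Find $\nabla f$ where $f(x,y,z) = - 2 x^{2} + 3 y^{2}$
(-4*x, 6*y, 0)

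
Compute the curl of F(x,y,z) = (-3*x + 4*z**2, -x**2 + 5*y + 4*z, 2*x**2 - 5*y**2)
(-10*y - 4, -4*x + 8*z, -2*x)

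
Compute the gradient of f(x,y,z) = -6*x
(-6, 0, 0)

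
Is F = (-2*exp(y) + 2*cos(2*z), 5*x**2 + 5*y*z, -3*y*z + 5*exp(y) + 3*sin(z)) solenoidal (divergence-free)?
No, ∇·F = -3*y + 5*z + 3*cos(z)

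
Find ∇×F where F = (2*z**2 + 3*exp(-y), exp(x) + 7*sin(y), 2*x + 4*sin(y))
(4*cos(y), 4*z - 2, exp(x) + 3*exp(-y))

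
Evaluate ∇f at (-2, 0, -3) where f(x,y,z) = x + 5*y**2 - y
(1, -1, 0)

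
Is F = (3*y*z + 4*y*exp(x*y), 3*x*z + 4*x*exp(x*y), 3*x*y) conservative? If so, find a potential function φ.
Yes, F is conservative. φ = 3*x*y*z + 4*exp(x*y)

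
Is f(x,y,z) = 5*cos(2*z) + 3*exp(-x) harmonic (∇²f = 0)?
No, ∇²f = -20*cos(2*z) + 3*exp(-x)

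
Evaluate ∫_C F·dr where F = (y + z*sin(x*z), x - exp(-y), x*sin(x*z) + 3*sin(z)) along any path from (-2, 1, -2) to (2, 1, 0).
3*cos(2) + cos(4)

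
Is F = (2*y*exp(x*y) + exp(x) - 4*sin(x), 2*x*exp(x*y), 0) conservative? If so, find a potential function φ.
Yes, F is conservative. φ = exp(x) + 2*exp(x*y) + 4*cos(x)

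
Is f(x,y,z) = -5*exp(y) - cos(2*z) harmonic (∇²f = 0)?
No, ∇²f = -5*exp(y) + 4*cos(2*z)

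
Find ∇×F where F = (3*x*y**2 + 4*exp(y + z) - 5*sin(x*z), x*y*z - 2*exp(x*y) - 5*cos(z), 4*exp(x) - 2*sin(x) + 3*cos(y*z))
(-x*y - 3*z*sin(y*z) - 5*sin(z), -5*x*cos(x*z) - 4*exp(x) + 4*exp(y + z) + 2*cos(x), -6*x*y + y*z - 2*y*exp(x*y) - 4*exp(y + z))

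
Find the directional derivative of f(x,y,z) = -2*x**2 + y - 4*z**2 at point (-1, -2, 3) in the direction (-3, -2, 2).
-62*sqrt(17)/17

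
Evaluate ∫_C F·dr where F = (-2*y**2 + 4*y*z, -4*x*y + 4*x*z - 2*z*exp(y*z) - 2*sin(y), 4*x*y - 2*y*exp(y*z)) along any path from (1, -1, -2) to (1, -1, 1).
-12 - 2*exp(-1) + 2*exp(2)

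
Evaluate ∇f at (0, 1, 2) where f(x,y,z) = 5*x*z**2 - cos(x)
(20, 0, 0)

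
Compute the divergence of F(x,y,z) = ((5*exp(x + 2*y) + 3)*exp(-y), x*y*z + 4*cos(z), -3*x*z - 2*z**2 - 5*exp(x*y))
x*z - 3*x - 4*z + 5*exp(x + y)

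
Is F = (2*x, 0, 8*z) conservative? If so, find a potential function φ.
Yes, F is conservative. φ = x**2 + 4*z**2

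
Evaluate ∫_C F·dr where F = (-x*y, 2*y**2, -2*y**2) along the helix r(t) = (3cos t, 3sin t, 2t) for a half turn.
-18*pi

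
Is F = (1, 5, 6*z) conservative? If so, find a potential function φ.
Yes, F is conservative. φ = x + 5*y + 3*z**2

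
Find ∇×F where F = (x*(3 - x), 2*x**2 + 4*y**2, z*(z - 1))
(0, 0, 4*x)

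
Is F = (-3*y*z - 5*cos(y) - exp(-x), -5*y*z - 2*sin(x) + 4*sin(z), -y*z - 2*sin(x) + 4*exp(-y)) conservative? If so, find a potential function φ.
No, ∇×F = (5*y - z - 4*cos(z) - 4*exp(-y), -3*y + 2*cos(x), 3*z - 5*sin(y) - 2*cos(x)) ≠ 0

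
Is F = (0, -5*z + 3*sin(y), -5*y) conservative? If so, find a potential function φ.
Yes, F is conservative. φ = -5*y*z - 3*cos(y)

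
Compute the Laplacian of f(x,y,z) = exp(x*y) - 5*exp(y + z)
x**2*exp(x*y) + y**2*exp(x*y) - 10*exp(y + z)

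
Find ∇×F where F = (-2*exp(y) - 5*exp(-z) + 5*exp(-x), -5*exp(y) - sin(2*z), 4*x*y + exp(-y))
(4*x + 2*cos(2*z) - exp(-y), -4*y + 5*exp(-z), 2*exp(y))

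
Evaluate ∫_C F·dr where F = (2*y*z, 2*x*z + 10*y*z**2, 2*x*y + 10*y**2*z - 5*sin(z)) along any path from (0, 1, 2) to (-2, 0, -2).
-20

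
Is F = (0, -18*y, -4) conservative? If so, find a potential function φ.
Yes, F is conservative. φ = -9*y**2 - 4*z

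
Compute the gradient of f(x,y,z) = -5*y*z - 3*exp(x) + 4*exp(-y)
(-3*exp(x), -5*z - 4*exp(-y), -5*y)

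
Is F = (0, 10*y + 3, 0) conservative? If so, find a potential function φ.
Yes, F is conservative. φ = y*(5*y + 3)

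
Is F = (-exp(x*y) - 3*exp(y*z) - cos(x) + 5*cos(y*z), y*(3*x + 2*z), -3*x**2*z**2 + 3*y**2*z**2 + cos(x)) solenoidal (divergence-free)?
No, ∇·F = -6*x**2*z + 3*x + 6*y**2*z - y*exp(x*y) + 2*z + sin(x)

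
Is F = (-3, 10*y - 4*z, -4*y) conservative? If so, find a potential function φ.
Yes, F is conservative. φ = -3*x + 5*y**2 - 4*y*z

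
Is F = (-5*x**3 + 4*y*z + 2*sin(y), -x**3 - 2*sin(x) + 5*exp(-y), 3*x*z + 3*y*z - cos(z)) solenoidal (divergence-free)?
No, ∇·F = -15*x**2 + 3*x + 3*y + sin(z) - 5*exp(-y)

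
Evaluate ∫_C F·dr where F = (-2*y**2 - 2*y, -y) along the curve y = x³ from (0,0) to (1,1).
-9/7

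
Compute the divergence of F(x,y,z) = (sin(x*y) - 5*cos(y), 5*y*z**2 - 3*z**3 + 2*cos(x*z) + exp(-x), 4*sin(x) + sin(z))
y*cos(x*y) + 5*z**2 + cos(z)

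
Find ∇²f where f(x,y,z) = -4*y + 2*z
0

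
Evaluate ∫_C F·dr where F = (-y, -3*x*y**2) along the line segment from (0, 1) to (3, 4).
-543/4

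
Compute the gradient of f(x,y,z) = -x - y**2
(-1, -2*y, 0)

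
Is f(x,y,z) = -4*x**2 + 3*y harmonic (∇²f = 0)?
No, ∇²f = -8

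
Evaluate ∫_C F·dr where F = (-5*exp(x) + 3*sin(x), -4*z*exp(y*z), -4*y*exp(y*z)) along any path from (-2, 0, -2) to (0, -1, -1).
-4*E - 4 + 3*cos(2) + 5*exp(-2)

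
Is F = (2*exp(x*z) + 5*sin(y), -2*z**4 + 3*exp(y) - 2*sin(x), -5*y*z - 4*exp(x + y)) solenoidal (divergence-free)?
No, ∇·F = -5*y + 2*z*exp(x*z) + 3*exp(y)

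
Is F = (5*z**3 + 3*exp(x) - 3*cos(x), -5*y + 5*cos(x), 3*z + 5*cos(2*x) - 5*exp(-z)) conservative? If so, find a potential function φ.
No, ∇×F = (0, 15*z**2 + 10*sin(2*x), -5*sin(x)) ≠ 0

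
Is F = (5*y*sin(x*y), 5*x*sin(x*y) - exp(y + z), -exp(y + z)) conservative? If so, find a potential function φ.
Yes, F is conservative. φ = -exp(y + z) - 5*cos(x*y)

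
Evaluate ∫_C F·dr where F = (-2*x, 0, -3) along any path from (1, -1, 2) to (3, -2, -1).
1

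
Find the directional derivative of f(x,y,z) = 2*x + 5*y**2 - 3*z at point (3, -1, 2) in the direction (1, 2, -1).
-5*sqrt(6)/2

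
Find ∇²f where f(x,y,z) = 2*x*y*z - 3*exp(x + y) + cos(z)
-6*exp(x + y) - cos(z)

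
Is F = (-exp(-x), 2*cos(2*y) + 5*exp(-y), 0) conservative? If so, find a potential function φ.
Yes, F is conservative. φ = sin(2*y) - 5*exp(-y) + exp(-x)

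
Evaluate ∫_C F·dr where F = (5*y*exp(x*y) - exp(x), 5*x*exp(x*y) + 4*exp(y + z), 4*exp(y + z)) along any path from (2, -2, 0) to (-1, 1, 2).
(-4*exp(2) - 5 + 4*exp(3) + exp(6) + 4*exp(7))*exp(-4)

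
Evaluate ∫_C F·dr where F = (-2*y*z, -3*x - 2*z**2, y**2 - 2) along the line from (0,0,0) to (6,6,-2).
-42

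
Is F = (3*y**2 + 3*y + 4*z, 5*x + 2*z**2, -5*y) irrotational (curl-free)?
No, ∇×F = (-4*z - 5, 4, 2 - 6*y)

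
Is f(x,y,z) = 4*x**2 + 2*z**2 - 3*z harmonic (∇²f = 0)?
No, ∇²f = 12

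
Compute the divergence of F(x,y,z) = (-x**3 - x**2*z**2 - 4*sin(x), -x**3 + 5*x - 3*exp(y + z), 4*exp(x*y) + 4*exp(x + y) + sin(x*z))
-3*x**2 - 2*x*z**2 + x*cos(x*z) - 3*exp(y + z) - 4*cos(x)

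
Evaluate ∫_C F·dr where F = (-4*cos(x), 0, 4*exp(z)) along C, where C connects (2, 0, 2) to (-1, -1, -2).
4*((-exp(2) + sin(1) + sin(2))*exp(2) + 1)*exp(-2)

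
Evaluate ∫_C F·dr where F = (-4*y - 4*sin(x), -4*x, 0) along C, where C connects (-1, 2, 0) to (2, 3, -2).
-32 - 4*cos(1) + 4*cos(2)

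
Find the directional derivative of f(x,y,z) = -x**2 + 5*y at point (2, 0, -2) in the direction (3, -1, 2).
-17*sqrt(14)/14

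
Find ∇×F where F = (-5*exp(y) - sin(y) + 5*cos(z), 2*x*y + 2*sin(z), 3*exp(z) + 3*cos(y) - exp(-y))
(-3*sin(y) - 2*cos(z) + exp(-y), -5*sin(z), 2*y + 5*exp(y) + cos(y))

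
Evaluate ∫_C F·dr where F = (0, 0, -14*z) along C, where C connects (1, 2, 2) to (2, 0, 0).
28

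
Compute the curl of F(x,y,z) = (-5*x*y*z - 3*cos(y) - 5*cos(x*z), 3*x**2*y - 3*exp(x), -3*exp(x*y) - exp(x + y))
(-3*x*exp(x*y) - exp(x + y), -5*x*y + 5*x*sin(x*z) + 3*y*exp(x*y) + exp(x + y), 6*x*y + 5*x*z - 3*exp(x) - 3*sin(y))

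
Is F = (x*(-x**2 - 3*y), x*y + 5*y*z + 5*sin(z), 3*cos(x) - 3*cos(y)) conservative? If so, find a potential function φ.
No, ∇×F = (-5*y + 3*sin(y) - 5*cos(z), 3*sin(x), 3*x + y) ≠ 0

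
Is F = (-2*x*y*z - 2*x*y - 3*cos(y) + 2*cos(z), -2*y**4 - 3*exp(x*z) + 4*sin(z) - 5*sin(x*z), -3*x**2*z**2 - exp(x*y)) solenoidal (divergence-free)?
No, ∇·F = -6*x**2*z - 8*y**3 - 2*y*z - 2*y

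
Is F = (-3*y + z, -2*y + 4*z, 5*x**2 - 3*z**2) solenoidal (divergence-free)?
No, ∇·F = -6*z - 2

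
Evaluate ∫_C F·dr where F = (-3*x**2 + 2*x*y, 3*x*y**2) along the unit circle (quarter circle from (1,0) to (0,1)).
1/3 + 3*pi/16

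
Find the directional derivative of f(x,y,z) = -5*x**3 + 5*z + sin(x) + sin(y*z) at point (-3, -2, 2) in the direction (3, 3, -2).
sqrt(22)*(-415 + 10*cos(4) + 3*cos(3))/22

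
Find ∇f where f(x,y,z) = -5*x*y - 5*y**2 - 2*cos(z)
(-5*y, -5*x - 10*y, 2*sin(z))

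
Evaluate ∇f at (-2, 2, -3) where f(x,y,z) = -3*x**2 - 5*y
(12, -5, 0)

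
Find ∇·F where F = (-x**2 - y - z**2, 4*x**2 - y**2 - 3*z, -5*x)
-2*x - 2*y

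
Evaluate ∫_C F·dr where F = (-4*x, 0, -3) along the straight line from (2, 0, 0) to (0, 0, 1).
5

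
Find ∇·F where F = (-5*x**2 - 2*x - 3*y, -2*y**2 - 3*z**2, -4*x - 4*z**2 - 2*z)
-10*x - 4*y - 8*z - 4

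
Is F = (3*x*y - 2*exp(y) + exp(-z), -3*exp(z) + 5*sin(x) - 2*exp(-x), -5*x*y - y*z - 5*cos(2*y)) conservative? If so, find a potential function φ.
No, ∇×F = (-5*x - z + 3*exp(z) + 10*sin(2*y), 5*y - exp(-z), -3*x + 2*exp(y) + 5*cos(x) + 2*exp(-x)) ≠ 0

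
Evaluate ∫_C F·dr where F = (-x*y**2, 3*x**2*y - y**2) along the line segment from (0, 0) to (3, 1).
25/6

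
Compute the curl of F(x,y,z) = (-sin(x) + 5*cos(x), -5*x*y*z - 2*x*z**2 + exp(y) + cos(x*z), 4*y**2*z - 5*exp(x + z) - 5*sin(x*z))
(5*x*y + 4*x*z + x*sin(x*z) + 8*y*z, 5*z*cos(x*z) + 5*exp(x + z), -z*(5*y + 2*z + sin(x*z)))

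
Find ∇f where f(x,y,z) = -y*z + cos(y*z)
(0, -z*(sin(y*z) + 1), -y*(sin(y*z) + 1))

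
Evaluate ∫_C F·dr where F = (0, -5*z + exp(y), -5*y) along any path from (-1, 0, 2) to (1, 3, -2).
exp(3) + 29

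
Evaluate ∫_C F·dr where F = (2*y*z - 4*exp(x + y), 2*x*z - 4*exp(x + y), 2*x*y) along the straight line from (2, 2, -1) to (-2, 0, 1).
-4*exp(-2) + 8 + 4*exp(4)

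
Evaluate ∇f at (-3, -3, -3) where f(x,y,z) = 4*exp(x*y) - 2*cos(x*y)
(-12*exp(9) - 6*sin(9), -12*exp(9) - 6*sin(9), 0)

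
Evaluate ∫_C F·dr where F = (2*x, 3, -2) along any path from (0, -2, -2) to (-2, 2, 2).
8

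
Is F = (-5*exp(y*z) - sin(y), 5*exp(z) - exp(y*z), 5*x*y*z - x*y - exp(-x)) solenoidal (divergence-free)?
No, ∇·F = 5*x*y - z*exp(y*z)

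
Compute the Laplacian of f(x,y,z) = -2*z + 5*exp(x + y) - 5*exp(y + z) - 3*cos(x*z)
3*x**2*cos(x*z) + 3*z**2*cos(x*z) + 10*exp(x + y) - 10*exp(y + z)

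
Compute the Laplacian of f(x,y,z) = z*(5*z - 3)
10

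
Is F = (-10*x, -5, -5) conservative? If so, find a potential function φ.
Yes, F is conservative. φ = -5*x**2 - 5*y - 5*z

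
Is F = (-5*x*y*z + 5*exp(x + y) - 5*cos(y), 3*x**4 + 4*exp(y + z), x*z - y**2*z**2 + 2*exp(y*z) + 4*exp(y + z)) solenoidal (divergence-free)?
No, ∇·F = x - 2*y**2*z - 5*y*z + 2*y*exp(y*z) + 5*exp(x + y) + 8*exp(y + z)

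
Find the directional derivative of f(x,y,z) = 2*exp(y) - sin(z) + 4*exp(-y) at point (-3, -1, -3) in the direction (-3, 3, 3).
sqrt(3)*(-4*exp(2) + 2 - E*cos(3))*exp(-1)/3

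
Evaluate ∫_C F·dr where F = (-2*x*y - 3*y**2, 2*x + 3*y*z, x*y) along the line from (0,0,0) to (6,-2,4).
12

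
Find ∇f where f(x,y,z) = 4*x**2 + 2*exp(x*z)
(8*x + 2*z*exp(x*z), 0, 2*x*exp(x*z))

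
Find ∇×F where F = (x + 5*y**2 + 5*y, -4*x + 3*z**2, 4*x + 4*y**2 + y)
(8*y - 6*z + 1, -4, -10*y - 9)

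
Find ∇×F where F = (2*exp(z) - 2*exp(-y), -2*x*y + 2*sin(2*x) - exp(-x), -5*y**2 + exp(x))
(-10*y, -exp(x) + 2*exp(z), -2*y + 4*cos(2*x) - 2*exp(-y) + exp(-x))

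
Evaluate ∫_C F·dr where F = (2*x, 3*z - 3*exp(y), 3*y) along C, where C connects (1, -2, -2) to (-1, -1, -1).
-9 - 3*exp(-1) + 3*exp(-2)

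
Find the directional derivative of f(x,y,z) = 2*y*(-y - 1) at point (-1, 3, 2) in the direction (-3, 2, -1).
-2*sqrt(14)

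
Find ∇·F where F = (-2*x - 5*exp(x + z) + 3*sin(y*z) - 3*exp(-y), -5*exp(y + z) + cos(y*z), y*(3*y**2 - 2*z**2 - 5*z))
-4*y*z - 5*y - z*sin(y*z) - 5*exp(x + z) - 5*exp(y + z) - 2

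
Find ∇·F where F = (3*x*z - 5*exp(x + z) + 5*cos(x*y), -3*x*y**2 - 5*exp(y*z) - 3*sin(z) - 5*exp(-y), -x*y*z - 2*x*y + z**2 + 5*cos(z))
-7*x*y - 5*y*sin(x*y) - 5*z*exp(y*z) + 5*z - 5*exp(x + z) - 5*sin(z) + 5*exp(-y)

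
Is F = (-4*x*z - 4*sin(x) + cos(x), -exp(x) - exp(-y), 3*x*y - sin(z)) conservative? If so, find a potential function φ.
No, ∇×F = (3*x, -4*x - 3*y, -exp(x)) ≠ 0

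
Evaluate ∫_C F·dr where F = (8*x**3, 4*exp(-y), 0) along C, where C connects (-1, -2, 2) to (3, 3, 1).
-4*exp(-3) + 4*exp(2) + 160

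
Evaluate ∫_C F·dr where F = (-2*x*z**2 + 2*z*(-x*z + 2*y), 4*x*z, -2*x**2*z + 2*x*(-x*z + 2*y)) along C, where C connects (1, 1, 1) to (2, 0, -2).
-34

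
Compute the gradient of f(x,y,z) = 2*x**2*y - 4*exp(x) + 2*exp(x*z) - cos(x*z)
(4*x*y + 2*z*exp(x*z) + z*sin(x*z) - 4*exp(x), 2*x**2, x*(2*exp(x*z) + sin(x*z)))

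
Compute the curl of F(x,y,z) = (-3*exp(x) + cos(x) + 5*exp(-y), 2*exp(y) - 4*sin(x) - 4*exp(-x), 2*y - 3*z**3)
(2, 0, -4*cos(x) + 5*exp(-y) + 4*exp(-x))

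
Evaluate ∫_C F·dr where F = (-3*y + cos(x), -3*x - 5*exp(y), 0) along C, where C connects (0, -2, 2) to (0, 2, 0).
-10*sinh(2)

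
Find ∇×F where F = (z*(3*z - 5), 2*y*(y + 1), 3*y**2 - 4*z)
(6*y, 6*z - 5, 0)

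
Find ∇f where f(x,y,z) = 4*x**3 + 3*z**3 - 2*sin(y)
(12*x**2, -2*cos(y), 9*z**2)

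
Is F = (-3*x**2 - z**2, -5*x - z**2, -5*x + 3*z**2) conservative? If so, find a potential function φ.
No, ∇×F = (2*z, 5 - 2*z, -5) ≠ 0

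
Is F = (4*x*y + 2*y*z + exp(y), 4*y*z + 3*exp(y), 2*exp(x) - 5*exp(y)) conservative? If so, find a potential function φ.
No, ∇×F = (-4*y - 5*exp(y), 2*y - 2*exp(x), -4*x - 2*z - exp(y)) ≠ 0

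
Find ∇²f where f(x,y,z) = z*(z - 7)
2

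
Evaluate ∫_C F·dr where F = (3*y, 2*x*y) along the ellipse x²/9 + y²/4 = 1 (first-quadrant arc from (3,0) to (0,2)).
8 - 9*pi/2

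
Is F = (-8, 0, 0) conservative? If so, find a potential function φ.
Yes, F is conservative. φ = -8*x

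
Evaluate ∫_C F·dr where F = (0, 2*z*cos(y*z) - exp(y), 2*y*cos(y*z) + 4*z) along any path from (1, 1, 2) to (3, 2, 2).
-exp(2) - 2*sin(2) + 2*sin(4) + E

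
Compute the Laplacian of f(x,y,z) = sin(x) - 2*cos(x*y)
2*x**2*cos(x*y) + 2*y**2*cos(x*y) - sin(x)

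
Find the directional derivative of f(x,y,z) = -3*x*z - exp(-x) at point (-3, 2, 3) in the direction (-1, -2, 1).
sqrt(6)*(18 - exp(3))/6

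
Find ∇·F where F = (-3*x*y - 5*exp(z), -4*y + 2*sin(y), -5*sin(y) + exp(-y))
-3*y + 2*cos(y) - 4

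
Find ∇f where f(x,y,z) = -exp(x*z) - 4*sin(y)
(-z*exp(x*z), -4*cos(y), -x*exp(x*z))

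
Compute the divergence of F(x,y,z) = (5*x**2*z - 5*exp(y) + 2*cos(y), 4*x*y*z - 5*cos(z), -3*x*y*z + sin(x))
x*(-3*y + 14*z)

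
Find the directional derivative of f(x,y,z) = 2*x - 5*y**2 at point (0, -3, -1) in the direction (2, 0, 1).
4*sqrt(5)/5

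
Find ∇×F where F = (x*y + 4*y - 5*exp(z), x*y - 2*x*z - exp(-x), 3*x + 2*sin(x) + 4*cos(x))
(2*x, -5*exp(z) + 4*sin(x) - 2*cos(x) - 3, -x + y - 2*z - 4 + exp(-x))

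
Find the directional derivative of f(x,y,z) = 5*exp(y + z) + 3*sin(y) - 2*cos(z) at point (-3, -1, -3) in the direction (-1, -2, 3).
sqrt(14)*(-6*exp(4)*cos(1) - 6*exp(4)*sin(3) + 5)*exp(-4)/14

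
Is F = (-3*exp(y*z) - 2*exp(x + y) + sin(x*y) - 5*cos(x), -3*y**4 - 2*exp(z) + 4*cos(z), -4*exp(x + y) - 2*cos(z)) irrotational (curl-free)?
No, ∇×F = (2*exp(z) - 4*exp(x + y) + 4*sin(z), -3*y*exp(y*z) + 4*exp(x + y), -x*cos(x*y) + 3*z*exp(y*z) + 2*exp(x + y))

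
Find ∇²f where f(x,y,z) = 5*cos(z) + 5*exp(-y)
-5*cos(z) + 5*exp(-y)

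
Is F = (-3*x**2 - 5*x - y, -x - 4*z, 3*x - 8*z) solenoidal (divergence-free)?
No, ∇·F = -6*x - 13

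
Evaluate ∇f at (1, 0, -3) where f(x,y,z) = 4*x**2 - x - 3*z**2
(7, 0, 18)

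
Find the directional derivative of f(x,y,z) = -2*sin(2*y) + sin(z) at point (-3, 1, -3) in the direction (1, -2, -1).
sqrt(6)*(8*cos(2) - cos(3))/6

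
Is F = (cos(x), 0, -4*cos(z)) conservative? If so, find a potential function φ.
Yes, F is conservative. φ = sin(x) - 4*sin(z)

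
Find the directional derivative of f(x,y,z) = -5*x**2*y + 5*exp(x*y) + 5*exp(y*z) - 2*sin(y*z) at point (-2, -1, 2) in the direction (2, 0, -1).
sqrt(5)*(-10*exp(4) - 40*exp(2) + 5 - 2*exp(2)*cos(2))*exp(-2)/5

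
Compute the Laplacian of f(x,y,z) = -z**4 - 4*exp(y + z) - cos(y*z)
y**2*cos(y*z) + z**2*cos(y*z) - 12*z**2 - 8*exp(y + z)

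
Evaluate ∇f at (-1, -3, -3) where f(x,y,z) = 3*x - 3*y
(3, -3, 0)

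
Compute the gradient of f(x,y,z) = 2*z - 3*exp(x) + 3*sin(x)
(-3*exp(x) + 3*cos(x), 0, 2)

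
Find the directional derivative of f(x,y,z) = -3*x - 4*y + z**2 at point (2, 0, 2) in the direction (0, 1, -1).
-4*sqrt(2)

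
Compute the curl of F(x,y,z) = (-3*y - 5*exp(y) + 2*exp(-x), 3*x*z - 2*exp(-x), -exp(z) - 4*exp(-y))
(-3*x + 4*exp(-y), 0, 3*z + 5*exp(y) + 3 + 2*exp(-x))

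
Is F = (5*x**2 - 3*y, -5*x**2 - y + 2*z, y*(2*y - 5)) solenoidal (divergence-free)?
No, ∇·F = 10*x - 1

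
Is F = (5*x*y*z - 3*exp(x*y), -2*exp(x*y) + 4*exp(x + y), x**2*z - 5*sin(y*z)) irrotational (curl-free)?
No, ∇×F = (-5*z*cos(y*z), x*(5*y - 2*z), -5*x*z + 3*x*exp(x*y) - 2*y*exp(x*y) + 4*exp(x + y))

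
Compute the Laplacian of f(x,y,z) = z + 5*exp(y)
5*exp(y)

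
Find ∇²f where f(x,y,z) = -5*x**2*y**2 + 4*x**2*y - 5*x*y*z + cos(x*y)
-x**2*(cos(x*y) + 10) - y*(y*cos(x*y) + 10*y - 8)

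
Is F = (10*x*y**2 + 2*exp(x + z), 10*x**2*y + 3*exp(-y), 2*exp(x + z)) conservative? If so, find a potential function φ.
Yes, F is conservative. φ = 5*x**2*y**2 + 2*exp(x + z) - 3*exp(-y)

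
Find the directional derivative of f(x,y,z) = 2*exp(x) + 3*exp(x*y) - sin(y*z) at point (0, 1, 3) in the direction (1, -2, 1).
5*sqrt(6)*(cos(3) + 1)/6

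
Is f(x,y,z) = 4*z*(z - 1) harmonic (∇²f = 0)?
No, ∇²f = 8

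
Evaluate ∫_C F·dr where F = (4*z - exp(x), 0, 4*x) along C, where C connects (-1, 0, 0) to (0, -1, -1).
-1 + exp(-1)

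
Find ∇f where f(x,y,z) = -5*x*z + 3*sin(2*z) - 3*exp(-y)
(-5*z, 3*exp(-y), -5*x + 6*cos(2*z))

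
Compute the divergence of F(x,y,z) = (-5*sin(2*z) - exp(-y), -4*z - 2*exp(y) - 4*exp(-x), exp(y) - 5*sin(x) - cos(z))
-2*exp(y) + sin(z)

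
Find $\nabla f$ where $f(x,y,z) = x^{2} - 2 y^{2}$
(2*x, -4*y, 0)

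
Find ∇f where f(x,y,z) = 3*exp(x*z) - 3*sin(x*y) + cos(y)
(-3*y*cos(x*y) + 3*z*exp(x*z), -3*x*cos(x*y) - sin(y), 3*x*exp(x*z))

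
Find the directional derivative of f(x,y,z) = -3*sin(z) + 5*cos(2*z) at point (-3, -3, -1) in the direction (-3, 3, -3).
sqrt(3)*(-10*sin(2)/3 + cos(1))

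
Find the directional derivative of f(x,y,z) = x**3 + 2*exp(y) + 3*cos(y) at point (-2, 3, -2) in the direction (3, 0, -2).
36*sqrt(13)/13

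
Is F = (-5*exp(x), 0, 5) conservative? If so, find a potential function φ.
Yes, F is conservative. φ = 5*z - 5*exp(x)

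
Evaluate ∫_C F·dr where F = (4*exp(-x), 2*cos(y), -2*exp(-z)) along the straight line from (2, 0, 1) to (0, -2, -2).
-4 - 2*sin(2) - 2*exp(-1) + 4*exp(-2) + 2*exp(2)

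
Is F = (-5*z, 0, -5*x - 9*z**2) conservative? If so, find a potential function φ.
Yes, F is conservative. φ = z*(-5*x - 3*z**2)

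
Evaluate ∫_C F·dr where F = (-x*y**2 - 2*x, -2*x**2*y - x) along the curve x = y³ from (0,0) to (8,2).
-228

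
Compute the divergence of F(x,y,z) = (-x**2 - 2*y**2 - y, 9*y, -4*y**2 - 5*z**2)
-2*x - 10*z + 9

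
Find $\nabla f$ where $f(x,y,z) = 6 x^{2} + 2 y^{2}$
(12*x, 4*y, 0)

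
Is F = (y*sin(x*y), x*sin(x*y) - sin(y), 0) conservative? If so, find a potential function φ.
Yes, F is conservative. φ = cos(y) - cos(x*y)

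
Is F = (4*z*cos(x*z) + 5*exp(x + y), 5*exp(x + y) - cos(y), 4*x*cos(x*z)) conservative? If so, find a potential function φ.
Yes, F is conservative. φ = 5*exp(x + y) - sin(y) + 4*sin(x*z)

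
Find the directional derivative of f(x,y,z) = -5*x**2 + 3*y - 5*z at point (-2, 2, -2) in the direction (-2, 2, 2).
-22*sqrt(3)/3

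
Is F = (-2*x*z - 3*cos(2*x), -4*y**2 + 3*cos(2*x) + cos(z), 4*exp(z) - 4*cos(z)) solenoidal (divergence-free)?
No, ∇·F = -8*y - 2*z + 4*exp(z) + 6*sin(2*x) + 4*sin(z)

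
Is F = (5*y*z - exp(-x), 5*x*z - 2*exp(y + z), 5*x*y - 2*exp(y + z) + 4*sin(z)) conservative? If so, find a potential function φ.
Yes, F is conservative. φ = 5*x*y*z - 2*exp(y + z) - 4*cos(z) + exp(-x)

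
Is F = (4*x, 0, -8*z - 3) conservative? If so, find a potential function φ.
Yes, F is conservative. φ = 2*x**2 - 4*z**2 - 3*z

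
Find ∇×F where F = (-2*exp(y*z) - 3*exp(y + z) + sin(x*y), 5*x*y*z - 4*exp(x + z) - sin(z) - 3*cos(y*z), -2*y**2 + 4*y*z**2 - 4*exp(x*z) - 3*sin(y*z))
(-5*x*y - 3*y*sin(y*z) - 4*y + 4*z**2 - 3*z*cos(y*z) + 4*exp(x + z) + cos(z), -2*y*exp(y*z) + 4*z*exp(x*z) - 3*exp(y + z), -x*cos(x*y) + 5*y*z + 2*z*exp(y*z) - 4*exp(x + z) + 3*exp(y + z))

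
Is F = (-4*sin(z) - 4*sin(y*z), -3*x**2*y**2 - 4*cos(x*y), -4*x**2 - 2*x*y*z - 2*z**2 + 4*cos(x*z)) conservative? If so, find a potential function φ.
No, ∇×F = (-2*x*z, 8*x + 2*y*z - 4*y*cos(y*z) + 4*z*sin(x*z) - 4*cos(z), -6*x*y**2 + 4*y*sin(x*y) + 4*z*cos(y*z)) ≠ 0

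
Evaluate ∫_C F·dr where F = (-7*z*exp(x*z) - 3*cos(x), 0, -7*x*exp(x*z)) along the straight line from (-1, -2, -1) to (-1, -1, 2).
-(7 - 7*exp(3))*exp(-2)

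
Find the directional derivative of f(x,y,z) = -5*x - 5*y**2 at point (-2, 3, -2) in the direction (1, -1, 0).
25*sqrt(2)/2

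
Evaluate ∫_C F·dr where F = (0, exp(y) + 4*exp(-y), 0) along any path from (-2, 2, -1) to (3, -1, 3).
(-4*exp(3) - exp(4) + E + 4)*exp(-2)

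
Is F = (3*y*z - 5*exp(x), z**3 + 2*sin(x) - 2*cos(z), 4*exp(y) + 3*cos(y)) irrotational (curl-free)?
No, ∇×F = (-3*z**2 + 4*exp(y) - 3*sin(y) - 2*sin(z), 3*y, -3*z + 2*cos(x))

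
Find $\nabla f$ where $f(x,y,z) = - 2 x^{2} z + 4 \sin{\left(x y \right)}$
(-4*x*z + 4*y*cos(x*y), 4*x*cos(x*y), -2*x**2)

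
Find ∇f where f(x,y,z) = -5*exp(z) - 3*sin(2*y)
(0, -6*cos(2*y), -5*exp(z))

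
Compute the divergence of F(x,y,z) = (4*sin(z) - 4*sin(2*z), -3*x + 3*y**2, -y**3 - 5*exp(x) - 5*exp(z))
6*y - 5*exp(z)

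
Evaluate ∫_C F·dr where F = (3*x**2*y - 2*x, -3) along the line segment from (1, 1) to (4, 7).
573/2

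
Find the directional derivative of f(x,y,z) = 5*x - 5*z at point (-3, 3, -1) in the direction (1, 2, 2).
-5/3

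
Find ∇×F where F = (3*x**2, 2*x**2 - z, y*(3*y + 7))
(6*y + 8, 0, 4*x)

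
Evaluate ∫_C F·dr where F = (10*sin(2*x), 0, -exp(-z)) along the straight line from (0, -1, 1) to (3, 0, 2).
-5*cos(6) - exp(-1) + exp(-2) + 5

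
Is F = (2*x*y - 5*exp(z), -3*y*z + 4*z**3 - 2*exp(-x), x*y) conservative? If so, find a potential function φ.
No, ∇×F = (x + 3*y - 12*z**2, -y - 5*exp(z), -2*x + 2*exp(-x)) ≠ 0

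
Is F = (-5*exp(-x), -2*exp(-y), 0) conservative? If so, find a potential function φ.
Yes, F is conservative. φ = 2*exp(-y) + 5*exp(-x)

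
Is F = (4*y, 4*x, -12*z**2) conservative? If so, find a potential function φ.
Yes, F is conservative. φ = 4*x*y - 4*z**3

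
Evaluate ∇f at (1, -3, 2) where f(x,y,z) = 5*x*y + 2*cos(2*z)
(-15, 5, -4*sin(4))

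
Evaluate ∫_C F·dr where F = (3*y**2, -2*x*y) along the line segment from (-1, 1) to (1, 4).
39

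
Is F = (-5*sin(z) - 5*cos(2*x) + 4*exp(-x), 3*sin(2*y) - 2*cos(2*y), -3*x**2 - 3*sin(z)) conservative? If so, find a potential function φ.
No, ∇×F = (0, 6*x - 5*cos(z), 0) ≠ 0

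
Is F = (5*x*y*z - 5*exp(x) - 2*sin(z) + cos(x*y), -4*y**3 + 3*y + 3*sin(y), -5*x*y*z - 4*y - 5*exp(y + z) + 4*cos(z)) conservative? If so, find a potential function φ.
No, ∇×F = (-5*x*z - 5*exp(y + z) - 4, 5*x*y + 5*y*z - 2*cos(z), x*(-5*z + sin(x*y))) ≠ 0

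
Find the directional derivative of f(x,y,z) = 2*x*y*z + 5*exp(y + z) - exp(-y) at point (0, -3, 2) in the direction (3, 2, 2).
2*sqrt(17)*(-18*E + 10 + exp(4))*exp(-1)/17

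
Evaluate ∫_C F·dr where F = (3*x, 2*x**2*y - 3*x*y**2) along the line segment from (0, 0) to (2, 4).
-58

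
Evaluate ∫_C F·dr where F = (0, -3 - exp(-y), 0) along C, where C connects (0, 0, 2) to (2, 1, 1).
-4 + exp(-1)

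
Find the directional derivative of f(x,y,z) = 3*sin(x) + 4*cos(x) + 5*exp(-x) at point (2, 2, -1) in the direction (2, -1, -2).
-8*sin(2)/3 + 2*cos(2) - 10*exp(-2)/3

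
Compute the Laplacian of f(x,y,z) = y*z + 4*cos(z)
-4*cos(z)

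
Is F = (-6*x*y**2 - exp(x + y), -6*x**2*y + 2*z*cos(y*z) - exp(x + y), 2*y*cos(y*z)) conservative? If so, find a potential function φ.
Yes, F is conservative. φ = -3*x**2*y**2 - exp(x + y) + 2*sin(y*z)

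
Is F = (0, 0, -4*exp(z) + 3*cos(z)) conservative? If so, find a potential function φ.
Yes, F is conservative. φ = -4*exp(z) + 3*sin(z)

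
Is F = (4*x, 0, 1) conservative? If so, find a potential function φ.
Yes, F is conservative. φ = 2*x**2 + z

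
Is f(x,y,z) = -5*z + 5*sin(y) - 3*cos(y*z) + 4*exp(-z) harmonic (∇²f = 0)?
No, ∇²f = 3*y**2*cos(y*z) + 3*z**2*cos(y*z) - 5*sin(y) + 4*exp(-z)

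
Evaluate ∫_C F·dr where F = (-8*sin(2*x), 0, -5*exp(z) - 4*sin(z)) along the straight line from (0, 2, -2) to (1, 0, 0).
-5 + 5*exp(-2)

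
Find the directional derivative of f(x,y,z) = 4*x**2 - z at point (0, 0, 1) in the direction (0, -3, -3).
sqrt(2)/2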